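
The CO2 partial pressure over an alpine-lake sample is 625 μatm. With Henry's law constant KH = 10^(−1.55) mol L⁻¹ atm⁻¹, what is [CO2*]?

[CO2*] = 17.6 μmol/L

KH = 10^(−1.55) = 2.818×10^-2 mol L⁻¹ atm⁻¹
[CO2*] = KH · pCO2 = 2.818×10^-2 × 625×10^-6 atm = 1.76×10^-5 mol/L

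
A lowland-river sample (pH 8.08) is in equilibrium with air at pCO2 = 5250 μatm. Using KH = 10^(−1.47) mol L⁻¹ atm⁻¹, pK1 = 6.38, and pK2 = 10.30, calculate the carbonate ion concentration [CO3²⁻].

[CO3²⁻] = 0.0537 mmol/L

[CO2*] = KH · pCO2 = 10^(−1.47) × 5250×10^-6 = 1.779×10^-4 mol/L
α₀ = 1/(1 + K1/[H⁺] + K1K2/[H⁺]²) = 1/(1 + 10^+1.70 + 10^-0.52) = 0.01945
DIC = [CO2*]/α₀ = 1.779×10^-4 / 0.01945 = 9.147 mmol/L
[CO3²⁻] = α₂·DIC; α₂ = 0.005873, so [CO3²⁻] = 0.005873 × 9.147 = 0.0537 mmol/L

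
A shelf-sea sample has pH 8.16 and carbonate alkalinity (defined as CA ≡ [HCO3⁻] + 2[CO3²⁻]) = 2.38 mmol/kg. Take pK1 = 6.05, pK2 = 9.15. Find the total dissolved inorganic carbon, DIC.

CA = [HCO3⁻] + 2[CO3²⁻] = (α₁ + 2α₂)·DIC
At pH 8.16: [H⁺]/K1 = 10^-2.11 = 0.0077625, K2/[H⁺] = 10^-0.99 = 0.10233
α₁ = 1/(1 + 0.0077625 + 0.10233) = 1/1.1101 = 0.9008; α₂ = α₁·K2/[H⁺] = 0.09218
α₁ + 2α₂ = 1.0852
DIC = CA / (α₁ + 2α₂) = 2.38 / 1.0852 = 2.19 mmol/kg

DIC = 2.19 mmol/kg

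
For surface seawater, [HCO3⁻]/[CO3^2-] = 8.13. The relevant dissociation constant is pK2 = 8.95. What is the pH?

pH = 8.04

From K2 = [H⁺][CO3^2-]/[HCO3⁻]:  pH = pK2 − log₁₀([HCO3⁻]/[CO3^2-])
log₁₀(8.13) = +0.910
pH = 8.95 − (+0.910) = 8.04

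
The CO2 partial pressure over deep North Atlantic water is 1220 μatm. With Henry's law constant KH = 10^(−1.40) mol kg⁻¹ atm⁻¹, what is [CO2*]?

KH = 10^(−1.40) = 3.981×10^-2 mol kg⁻¹ atm⁻¹
[CO2*] = KH · pCO2 = 3.981×10^-2 × 1220×10^-6 atm = 4.86×10^-5 mol/kg

[CO2*] = 48.6 μmol/kg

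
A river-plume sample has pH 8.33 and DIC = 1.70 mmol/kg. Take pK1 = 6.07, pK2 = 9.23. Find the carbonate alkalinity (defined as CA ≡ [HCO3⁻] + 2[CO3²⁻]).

CA = [HCO3⁻] + 2[CO3²⁻] = (α₁ + 2α₂)·DIC
At pH 8.33: [H⁺]/K1 = 10^-2.26 = 0.0054954, K2/[H⁺] = 10^-0.90 = 0.12589
α₁ = 1/(1 + 0.0054954 + 0.12589) = 1/1.1314 = 0.8839; α₂ = α₁·K2/[H⁺] = 0.1113
α₁ + 2α₂ = 1.1064
CA = 1.1064 × 1.70 = 1.88 mmol/kg

CA = 1.88 mmol/kg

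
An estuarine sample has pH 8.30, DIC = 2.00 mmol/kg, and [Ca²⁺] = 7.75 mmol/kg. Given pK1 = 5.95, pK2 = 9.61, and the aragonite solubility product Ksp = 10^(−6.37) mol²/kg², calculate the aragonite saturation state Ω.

α₂ = 1 / (1 + [H⁺]/K2 + [H⁺]²/(K1K2)) = 1 / (1 + 10^+1.31 + 10^-1.04)
   = 1 / (1 + 20.417 + 0.091201) = 1/21.509 = 0.04649
[CO3²⁻] = α₂ × DIC = 0.04649 × 2.00 = 0.09299 mmol/kg
Ksp = 10^(−6.37) = 4.266×10^-7
Ω = [Ca²⁺][CO3²⁻]/Ksp = (7.75×10^-3)(9.299×10^-5) / 4.266×10^-7 = 1.69

Ω = 1.69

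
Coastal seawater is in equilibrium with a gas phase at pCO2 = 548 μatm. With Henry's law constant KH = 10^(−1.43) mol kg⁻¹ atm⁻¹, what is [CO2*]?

[CO2*] = 20.4 μmol/kg

KH = 10^(−1.43) = 3.715×10^-2 mol kg⁻¹ atm⁻¹
[CO2*] = KH · pCO2 = 3.715×10^-2 × 548×10^-6 atm = 2.04×10^-5 mol/kg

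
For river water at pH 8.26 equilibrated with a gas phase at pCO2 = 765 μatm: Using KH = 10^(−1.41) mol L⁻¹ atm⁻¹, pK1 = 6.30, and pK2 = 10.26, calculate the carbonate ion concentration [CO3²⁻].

[CO3²⁻] = 0.0271 mmol/L

[CO2*] = KH · pCO2 = 10^(−1.41) × 765×10^-6 = 2.976×10^-5 mol/L
α₀ = 1/(1 + K1/[H⁺] + K1K2/[H⁺]²) = 1/(1 + 10^+1.96 + 10^-0.04) = 0.01074
DIC = [CO2*]/α₀ = 2.976×10^-5 / 0.01074 = 2.771 mmol/L
[CO3²⁻] = α₂·DIC; α₂ = 0.009795, so [CO3²⁻] = 0.009795 × 2.771 = 0.0271 mmol/L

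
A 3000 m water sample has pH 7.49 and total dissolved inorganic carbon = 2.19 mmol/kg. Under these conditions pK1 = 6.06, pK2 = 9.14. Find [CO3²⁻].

α₂ = 1 / (1 + [H⁺]/K2 + [H⁺]²/(K1K2)) = 1 / (1 + 10^+1.65 + 10^+0.22)
   = 1 / (1 + 44.668 + 1.6596) = 1/47.328 = 0.02113
[CO3²⁻] = α₂ × DIC = 0.02113 × 2.19 = 0.0463 mmol/kg

[CO3²⁻] = 0.0463 mmol/kg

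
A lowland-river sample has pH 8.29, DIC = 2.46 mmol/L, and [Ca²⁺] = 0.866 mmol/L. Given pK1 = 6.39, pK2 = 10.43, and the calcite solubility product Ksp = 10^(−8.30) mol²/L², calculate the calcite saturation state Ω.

Ω = 3.02

α₂ = 1 / (1 + [H⁺]/K2 + [H⁺]²/(K1K2)) = 1 / (1 + 10^+2.14 + 10^+0.24)
   = 1 / (1 + 138.04 + 1.7378) = 1/140.78 = 0.007103
[CO3²⁻] = α₂ × DIC = 0.007103 × 2.46 = 0.01747 mmol/L = 17.47 μmol/L
Ksp = 10^(−8.30) = 5.012×10^-9
Ω = [Ca²⁺][CO3²⁻]/Ksp = (0.866×10^-3)(1.747×10^-5) / 5.012×10^-9 = 3.02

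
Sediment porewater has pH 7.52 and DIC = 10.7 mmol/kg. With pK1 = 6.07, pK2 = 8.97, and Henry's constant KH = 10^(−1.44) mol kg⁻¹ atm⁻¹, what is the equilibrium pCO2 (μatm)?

pCO2 = 9760 μatm

α₀ = 1 / (1 + K1/[H⁺] + K1K2/[H⁺]²) = 1 / (1 + 10^+1.45 + 10^-0.00)
   = 1 / (1 + 28.184 + 1.0000) = 1/30.184 = 0.03313
[CO2*] = α₀ × DIC = 0.03313 × 10.7 = 0.3545 mmol/kg
pCO2 = [CO2*]/KH = 3.545×10^-4 / 3.631×10^-2 = 9760 μatm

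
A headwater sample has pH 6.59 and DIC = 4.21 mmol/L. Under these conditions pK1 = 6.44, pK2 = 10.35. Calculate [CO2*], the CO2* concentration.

α₀ = 1 / (1 + K1/[H⁺] + K1K2/[H⁺]²) = 1 / (1 + 10^+0.15 + 10^-3.61)
   = 1 / (1 + 1.4125 + 0.00024547) = 1/2.4128 = 0.4145
[CO2*] = α₀ × DIC = 0.4145 × 4.21 = 1.74 mmol/L

[CO2*] = 1.74 mmol/L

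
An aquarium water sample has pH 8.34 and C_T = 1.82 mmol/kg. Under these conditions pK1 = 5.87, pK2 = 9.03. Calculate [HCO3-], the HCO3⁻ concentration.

α₁ = 1 / (1 + [H⁺]/K1 + K2/[H⁺]) = 1 / (1 + 10^-2.47 + 10^-0.69)
   = 1 / (1 + 0.0033884 + 0.20417) = 1/1.2076 = 0.8281
[HCO3⁻] = α₁ × DIC = 0.8281 × 1.82 = 1.51 mmol/kg

[HCO3⁻] = 1.51 mmol/kg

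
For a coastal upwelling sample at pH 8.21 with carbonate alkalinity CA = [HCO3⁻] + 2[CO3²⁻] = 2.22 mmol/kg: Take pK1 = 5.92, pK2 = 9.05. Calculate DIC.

DIC = 1.98 mmol/kg

CA = [HCO3⁻] + 2[CO3²⁻] = (α₁ + 2α₂)·DIC
At pH 8.21: [H⁺]/K1 = 10^-2.29 = 0.0051286, K2/[H⁺] = 10^-0.84 = 0.14454
α₁ = 1/(1 + 0.0051286 + 0.14454) = 1/1.1497 = 0.8698; α₂ = α₁·K2/[H⁺] = 0.1257
α₁ + 2α₂ = 1.1213
DIC = CA / (α₁ + 2α₂) = 2.22 / 1.1213 = 1.98 mmol/kg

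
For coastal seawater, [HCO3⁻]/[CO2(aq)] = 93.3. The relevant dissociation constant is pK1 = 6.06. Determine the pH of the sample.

From K1 = [H⁺][HCO3⁻]/[CO2(aq)]:  pH = pK1 + log₁₀([HCO3⁻]/[CO2(aq)])
log₁₀(93.3) = +1.970
pH = 6.06 + (+1.970) = 8.03

pH = 8.03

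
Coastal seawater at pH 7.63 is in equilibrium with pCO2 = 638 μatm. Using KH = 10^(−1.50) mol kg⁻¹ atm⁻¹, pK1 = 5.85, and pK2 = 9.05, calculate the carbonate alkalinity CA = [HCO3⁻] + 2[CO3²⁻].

[CO2*] = KH · pCO2 = 10^(−1.50) × 638×10^-6 = 2.018×10^-5 mol/kg
α₀ = 1/(1 + K1/[H⁺] + K1K2/[H⁺]²) = 1/(1 + 10^+1.78 + 10^+0.36) = 0.01574
DIC = [CO2*]/α₀ = 2.018×10^-5 / 0.01574 = 1.282 mmol/kg
CA = (α₁ + 2α₂)·DIC = (0.9482 + 2×0.03605) × 1.282 = 1.31 mmol/kg

CA = 1.31 mmol/kg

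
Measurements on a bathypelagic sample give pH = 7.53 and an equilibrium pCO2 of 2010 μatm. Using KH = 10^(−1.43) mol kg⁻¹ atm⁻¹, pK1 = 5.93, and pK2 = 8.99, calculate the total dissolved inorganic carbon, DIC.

[CO2*] = KH · pCO2 = 10^(−1.43) × 2010×10^-6 = 7.468×10^-5 mol/kg
α₀ = 1/(1 + K1/[H⁺] + K1K2/[H⁺]²) = 1/(1 + 10^+1.60 + 10^+0.14) = 0.02370
DIC = [CO2*]/α₀ = 7.468×10^-5 / 0.02370 = 3.15 mmol/kg

DIC = 3.15 mmol/kg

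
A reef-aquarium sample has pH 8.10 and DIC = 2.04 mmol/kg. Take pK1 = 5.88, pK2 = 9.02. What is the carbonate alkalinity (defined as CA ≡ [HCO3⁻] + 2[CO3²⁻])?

CA = [HCO3⁻] + 2[CO3²⁻] = (α₁ + 2α₂)·DIC
At pH 8.10: [H⁺]/K1 = 10^-2.22 = 0.0060256, K2/[H⁺] = 10^-0.92 = 0.12023
α₁ = 1/(1 + 0.0060256 + 0.12023) = 1/1.1263 = 0.8879; α₂ = α₁·K2/[H⁺] = 0.1067
α₁ + 2α₂ = 1.1014
CA = 1.1014 × 2.04 = 2.25 mmol/kg

CA = 2.25 mmol/kg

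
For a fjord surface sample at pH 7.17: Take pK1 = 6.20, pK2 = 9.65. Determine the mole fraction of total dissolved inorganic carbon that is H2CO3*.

α₀ = 0.0965

α₀ = 1 / (1 + K1/[H⁺] + K1K2/[H⁺]²) = 1 / (1 + 10^+0.97 + 10^-1.51)
   = 1 / (1 + 9.3325 + 0.030903) = 1/10.363 = 0.09649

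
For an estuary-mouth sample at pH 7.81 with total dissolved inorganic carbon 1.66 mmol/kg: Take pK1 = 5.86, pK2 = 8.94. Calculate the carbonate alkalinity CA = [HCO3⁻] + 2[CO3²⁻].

CA = [HCO3⁻] + 2[CO3²⁻] = (α₁ + 2α₂)·DIC
At pH 7.81: [H⁺]/K1 = 10^-1.95 = 0.011220, K2/[H⁺] = 10^-1.13 = 0.074131
α₁ = 1/(1 + 0.011220 + 0.074131) = 1/1.0854 = 0.9214; α₂ = α₁·K2/[H⁺] = 0.06830
α₁ + 2α₂ = 1.0580
CA = 1.0580 × 1.66 = 1.76 mmol/kg

CA = 1.76 mmol/kg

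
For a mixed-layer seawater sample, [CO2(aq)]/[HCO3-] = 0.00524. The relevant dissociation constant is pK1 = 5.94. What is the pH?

From K1 = [H⁺][HCO3-]/[CO2(aq)]:  pH = pK1 − log₁₀([CO2(aq)]/[HCO3-])
log₁₀(0.00524) = -2.281
pH = 5.94 − (-2.281) = 8.22

pH = 8.22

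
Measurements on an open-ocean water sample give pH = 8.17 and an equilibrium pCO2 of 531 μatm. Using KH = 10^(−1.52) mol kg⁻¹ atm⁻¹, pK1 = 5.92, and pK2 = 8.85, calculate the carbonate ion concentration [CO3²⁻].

[CO2*] = KH · pCO2 = 10^(−1.52) × 531×10^-6 = 1.604×10^-5 mol/kg
α₀ = 1/(1 + K1/[H⁺] + K1K2/[H⁺]²) = 1/(1 + 10^+2.25 + 10^+1.57) = 0.004630
DIC = [CO2*]/α₀ = 1.604×10^-5 / 0.004630 = 3.463 mmol/kg
[CO3²⁻] = α₂·DIC; α₂ = 0.1720, so [CO3²⁻] = 0.1720 × 3.463 = 0.596 mmol/kg

[CO3²⁻] = 0.596 mmol/kg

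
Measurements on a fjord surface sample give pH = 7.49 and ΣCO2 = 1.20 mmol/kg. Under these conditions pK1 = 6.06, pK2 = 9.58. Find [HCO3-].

α₁ = 1 / (1 + [H⁺]/K1 + K2/[H⁺]) = 1 / (1 + 10^-1.43 + 10^-2.09)
   = 1 / (1 + 0.037154 + 0.0081283) = 1/1.0453 = 0.9567
[HCO3⁻] = α₁ × DIC = 0.9567 × 1.20 = 1.15 mmol/kg

[HCO3⁻] = 1.15 mmol/kg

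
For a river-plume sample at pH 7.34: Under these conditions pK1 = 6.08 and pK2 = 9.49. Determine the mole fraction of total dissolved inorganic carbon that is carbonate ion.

α₂ = 1 / (1 + [H⁺]/K2 + [H⁺]²/(K1K2)) = 1 / (1 + 10^+2.15 + 10^+0.89)
   = 1 / (1 + 141.25 + 7.7625) = 1/150.02 = 0.006666

α₂ = 0.00667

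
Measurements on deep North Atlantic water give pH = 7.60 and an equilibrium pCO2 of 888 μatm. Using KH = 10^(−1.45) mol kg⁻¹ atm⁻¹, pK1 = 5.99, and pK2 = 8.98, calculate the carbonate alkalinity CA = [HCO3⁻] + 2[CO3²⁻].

[CO2*] = KH · pCO2 = 10^(−1.45) × 888×10^-6 = 3.151×10^-5 mol/kg
α₀ = 1/(1 + K1/[H⁺] + K1K2/[H⁺]²) = 1/(1 + 10^+1.61 + 10^+0.23) = 0.02302
DIC = [CO2*]/α₀ = 3.151×10^-5 / 0.02302 = 1.369 mmol/kg
CA = (α₁ + 2α₂)·DIC = (0.9379 + 2×0.03910) × 1.369 = 1.39 mmol/kg

CA = 1.39 mmol/kg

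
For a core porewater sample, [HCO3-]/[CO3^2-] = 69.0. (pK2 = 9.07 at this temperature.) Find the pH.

From K2 = [H⁺][CO3^2-]/[HCO3-]:  pH = pK2 − log₁₀([HCO3-]/[CO3^2-])
log₁₀(69.0) = +1.839
pH = 9.07 − (+1.839) = 7.23

pH = 7.23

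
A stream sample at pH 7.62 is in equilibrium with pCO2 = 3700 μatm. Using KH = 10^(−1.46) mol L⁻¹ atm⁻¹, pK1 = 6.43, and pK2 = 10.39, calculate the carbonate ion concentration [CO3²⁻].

[CO2*] = KH · pCO2 = 10^(−1.46) × 3700×10^-6 = 1.283×10^-4 mol/L
α₀ = 1/(1 + K1/[H⁺] + K1K2/[H⁺]²) = 1/(1 + 10^+1.19 + 10^-1.58) = 0.06055
DIC = [CO2*]/α₀ = 1.283×10^-4 / 0.06055 = 2.119 mmol/L
[CO3²⁻] = α₂·DIC; α₂ = 0.001593, so [CO3²⁻] = 0.001593 × 2.119 = 0.00337 mmol/L = 3.37 μmol/L

[CO3²⁻] = 3.37 μmol/L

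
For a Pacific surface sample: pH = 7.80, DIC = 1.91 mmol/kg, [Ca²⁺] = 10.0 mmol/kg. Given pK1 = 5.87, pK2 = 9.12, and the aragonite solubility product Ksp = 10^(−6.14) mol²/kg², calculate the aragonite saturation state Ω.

α₂ = 1 / (1 + [H⁺]/K2 + [H⁺]²/(K1K2)) = 1 / (1 + 10^+1.32 + 10^-0.61)
   = 1 / (1 + 20.893 + 0.24547) = 1/22.138 = 0.04517
[CO3²⁻] = α₂ × DIC = 0.04517 × 1.91 = 0.08628 mmol/kg
Ksp = 10^(−6.14) = 7.244×10^-7
Ω = [Ca²⁺][CO3²⁻]/Ksp = (10.0×10^-3)(8.628×10^-5) / 7.244×10^-7 = 1.19

Ω = 1.19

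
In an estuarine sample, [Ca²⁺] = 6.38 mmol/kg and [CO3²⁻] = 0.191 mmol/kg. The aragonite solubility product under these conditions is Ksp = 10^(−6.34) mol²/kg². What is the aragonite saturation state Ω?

Ω = 2.67

Ksp = 10^(−6.34) = 4.571×10^-7
Ω = [Ca²⁺][CO3²⁻]/Ksp = (6.38×10^-3)(0.191×10^-3) / 4.571×10^-7 = 2.67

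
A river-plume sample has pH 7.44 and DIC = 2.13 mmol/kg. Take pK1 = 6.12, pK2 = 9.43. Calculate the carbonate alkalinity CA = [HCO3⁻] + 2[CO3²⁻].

CA = 2.05 mmol/kg

CA = [HCO3⁻] + 2[CO3²⁻] = (α₁ + 2α₂)·DIC
At pH 7.44: [H⁺]/K1 = 10^-1.32 = 0.047863, K2/[H⁺] = 10^-1.99 = 0.010233
α₁ = 1/(1 + 0.047863 + 0.010233) = 1/1.0581 = 0.9451; α₂ = α₁·K2/[H⁺] = 0.009671
α₁ + 2α₂ = 0.9644
CA = 0.9644 × 2.13 = 2.05 mmol/kg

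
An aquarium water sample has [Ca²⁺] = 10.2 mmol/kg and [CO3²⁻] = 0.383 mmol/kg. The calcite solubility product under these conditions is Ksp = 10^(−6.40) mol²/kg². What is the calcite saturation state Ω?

Ksp = 10^(−6.40) = 3.981×10^-7
Ω = [Ca²⁺][CO3²⁻]/Ksp = (10.2×10^-3)(0.383×10^-3) / 3.981×10^-7 = 9.81

Ω = 9.81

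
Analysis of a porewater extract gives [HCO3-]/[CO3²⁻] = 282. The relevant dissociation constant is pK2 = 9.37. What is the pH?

From K2 = [H⁺][CO3²⁻]/[HCO3-]:  pH = pK2 − log₁₀([HCO3-]/[CO3²⁻])
log₁₀(282) = +2.450
pH = 9.37 − (+2.450) = 6.92

pH = 6.92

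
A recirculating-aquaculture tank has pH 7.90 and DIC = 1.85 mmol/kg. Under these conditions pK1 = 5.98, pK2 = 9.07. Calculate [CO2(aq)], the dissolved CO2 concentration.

[CO2*] = 0.0206 mmol/kg

α₀ = 1 / (1 + K1/[H⁺] + K1K2/[H⁺]²) = 1 / (1 + 10^+1.92 + 10^+0.75)
   = 1 / (1 + 83.176 + 5.6234) = 1/89.800 = 0.01114
[CO2*] = α₀ × DIC = 0.01114 × 1.85 = 0.0206 mmol/kg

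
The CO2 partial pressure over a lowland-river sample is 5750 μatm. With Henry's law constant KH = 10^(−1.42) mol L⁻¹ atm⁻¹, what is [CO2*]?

[CO2*] = 219 μmol/L

KH = 10^(−1.42) = 3.802×10^-2 mol L⁻¹ atm⁻¹
[CO2*] = KH · pCO2 = 3.802×10^-2 × 5750×10^-6 atm = 2.19×10^-4 mol/L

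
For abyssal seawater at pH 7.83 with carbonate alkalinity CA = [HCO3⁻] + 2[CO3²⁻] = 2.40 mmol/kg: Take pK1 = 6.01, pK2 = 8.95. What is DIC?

CA = [HCO3⁻] + 2[CO3²⁻] = (α₁ + 2α₂)·DIC
At pH 7.83: [H⁺]/K1 = 10^-1.82 = 0.015136, K2/[H⁺] = 10^-1.12 = 0.075858
α₁ = 1/(1 + 0.015136 + 0.075858) = 1/1.0910 = 0.9166; α₂ = α₁·K2/[H⁺] = 0.06953
α₁ + 2α₂ = 1.0557
DIC = CA / (α₁ + 2α₂) = 2.40 / 1.0557 = 2.27 mmol/kg

DIC = 2.27 mmol/kg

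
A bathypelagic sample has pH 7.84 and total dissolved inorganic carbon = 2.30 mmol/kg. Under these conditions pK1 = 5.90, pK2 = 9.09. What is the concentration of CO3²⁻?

[CO3²⁻] = 0.121 mmol/kg

α₂ = 1 / (1 + [H⁺]/K2 + [H⁺]²/(K1K2)) = 1 / (1 + 10^+1.25 + 10^-0.69)
   = 1 / (1 + 17.783 + 0.20417) = 1/18.987 = 0.05267
[CO3²⁻] = α₂ × DIC = 0.05267 × 2.30 = 0.121 mmol/kg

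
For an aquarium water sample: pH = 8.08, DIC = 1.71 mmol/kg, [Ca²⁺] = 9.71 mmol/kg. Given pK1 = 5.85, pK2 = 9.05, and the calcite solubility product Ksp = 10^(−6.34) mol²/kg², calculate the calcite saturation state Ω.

α₂ = 1 / (1 + [H⁺]/K2 + [H⁺]²/(K1K2)) = 1 / (1 + 10^+0.97 + 10^-1.26)
   = 1 / (1 + 9.3325 + 0.054954) = 1/10.387 = 0.09627
[CO3²⁻] = α₂ × DIC = 0.09627 × 1.71 = 0.1646 mmol/kg
Ksp = 10^(−6.34) = 4.571×10^-7
Ω = [Ca²⁺][CO3²⁻]/Ksp = (9.71×10^-3)(1.646×10^-4) / 4.571×10^-7 = 3.50

Ω = 3.50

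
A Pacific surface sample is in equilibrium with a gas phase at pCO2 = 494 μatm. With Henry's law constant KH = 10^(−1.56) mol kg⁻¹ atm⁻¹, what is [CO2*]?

[CO2*] = 13.6 μmol/kg

KH = 10^(−1.56) = 2.754×10^-2 mol kg⁻¹ atm⁻¹
[CO2*] = KH · pCO2 = 2.754×10^-2 × 494×10^-6 atm = 1.36×10^-5 mol/kg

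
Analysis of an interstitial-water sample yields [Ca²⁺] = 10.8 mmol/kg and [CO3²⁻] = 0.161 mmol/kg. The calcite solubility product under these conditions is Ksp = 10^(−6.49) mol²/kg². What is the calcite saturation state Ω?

Ksp = 10^(−6.49) = 3.236×10^-7
Ω = [Ca²⁺][CO3²⁻]/Ksp = (10.8×10^-3)(0.161×10^-3) / 3.236×10^-7 = 5.37

Ω = 5.37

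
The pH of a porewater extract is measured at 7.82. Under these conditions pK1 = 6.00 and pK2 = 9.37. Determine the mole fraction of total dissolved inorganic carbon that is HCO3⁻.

α₁ = 1 / (1 + [H⁺]/K1 + K2/[H⁺]) = 1 / (1 + 10^-1.82 + 10^-1.55)
   = 1 / (1 + 0.015136 + 0.028184) = 1/1.0433 = 0.9585

α₁ = 0.958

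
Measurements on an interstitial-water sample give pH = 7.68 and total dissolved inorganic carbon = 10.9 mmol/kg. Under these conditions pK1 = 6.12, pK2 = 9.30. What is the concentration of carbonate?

[CO3²⁻] = 0.249 mmol/kg

α₂ = 1 / (1 + [H⁺]/K2 + [H⁺]²/(K1K2)) = 1 / (1 + 10^+1.62 + 10^+0.06)
   = 1 / (1 + 41.687 + 1.1482) = 1/43.835 = 0.02281
[CO3²⁻] = α₂ × DIC = 0.02281 × 10.9 = 0.249 mmol/kg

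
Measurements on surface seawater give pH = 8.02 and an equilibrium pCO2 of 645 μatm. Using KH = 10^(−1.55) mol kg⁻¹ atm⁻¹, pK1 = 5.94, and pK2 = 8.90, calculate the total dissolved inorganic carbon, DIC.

[CO2*] = KH · pCO2 = 10^(−1.55) × 645×10^-6 = 1.818×10^-5 mol/kg
α₀ = 1/(1 + K1/[H⁺] + K1K2/[H⁺]²) = 1/(1 + 10^+2.08 + 10^+1.20) = 0.007295
DIC = [CO2*]/α₀ = 1.818×10^-5 / 0.007295 = 2.49 mmol/kg

DIC = 2.49 mmol/kg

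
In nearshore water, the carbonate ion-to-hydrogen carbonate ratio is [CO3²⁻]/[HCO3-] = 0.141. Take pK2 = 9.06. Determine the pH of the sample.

From K2 = [H⁺][CO3²⁻]/[HCO3-]:  pH = pK2 + log₁₀([CO3²⁻]/[HCO3-])
log₁₀(0.141) = -0.851
pH = 9.06 + (-0.851) = 8.21

pH = 8.21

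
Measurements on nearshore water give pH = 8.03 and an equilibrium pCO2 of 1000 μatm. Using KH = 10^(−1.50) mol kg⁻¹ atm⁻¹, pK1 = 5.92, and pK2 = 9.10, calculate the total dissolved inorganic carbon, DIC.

[CO2*] = KH · pCO2 = 10^(−1.50) × 1000×10^-6 = 3.162×10^-5 mol/kg
α₀ = 1/(1 + K1/[H⁺] + K1K2/[H⁺]²) = 1/(1 + 10^+2.11 + 10^+1.04) = 0.007103
DIC = [CO2*]/α₀ = 3.162×10^-5 / 0.007103 = 4.45 mmol/kg

DIC = 4.45 mmol/kg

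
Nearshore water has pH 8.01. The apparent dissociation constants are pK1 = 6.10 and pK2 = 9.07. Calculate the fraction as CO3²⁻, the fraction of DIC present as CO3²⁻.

α₂ = 1 / (1 + [H⁺]/K2 + [H⁺]²/(K1K2)) = 1 / (1 + 10^+1.06 + 10^-0.85)
   = 1 / (1 + 11.482 + 0.14125) = 1/12.623 = 0.07922

α₂ = 0.0792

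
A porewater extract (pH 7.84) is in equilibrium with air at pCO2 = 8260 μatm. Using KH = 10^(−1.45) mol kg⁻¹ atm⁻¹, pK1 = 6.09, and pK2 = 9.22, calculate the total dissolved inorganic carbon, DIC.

DIC = 17.5 mmol/kg

[CO2*] = KH · pCO2 = 10^(−1.45) × 8260×10^-6 = 2.931×10^-4 mol/kg
α₀ = 1/(1 + K1/[H⁺] + K1K2/[H⁺]²) = 1/(1 + 10^+1.75 + 10^+0.37) = 0.01678
DIC = [CO2*]/α₀ = 2.931×10^-4 / 0.01678 = 17.5 mmol/kg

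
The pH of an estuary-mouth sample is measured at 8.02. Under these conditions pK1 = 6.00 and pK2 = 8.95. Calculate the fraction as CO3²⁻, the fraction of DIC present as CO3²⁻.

α₂ = 0.104

α₂ = 1 / (1 + [H⁺]/K2 + [H⁺]²/(K1K2)) = 1 / (1 + 10^+0.93 + 10^-1.09)
   = 1 / (1 + 8.5114 + 0.081283) = 1/9.5927 = 0.1042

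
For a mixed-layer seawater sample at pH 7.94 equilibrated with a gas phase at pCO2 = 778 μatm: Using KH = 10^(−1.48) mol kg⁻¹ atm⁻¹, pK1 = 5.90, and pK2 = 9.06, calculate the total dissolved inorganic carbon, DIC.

[CO2*] = KH · pCO2 = 10^(−1.48) × 778×10^-6 = 2.576×10^-5 mol/kg
α₀ = 1/(1 + K1/[H⁺] + K1K2/[H⁺]²) = 1/(1 + 10^+2.04 + 10^+0.92) = 0.008406
DIC = [CO2*]/α₀ = 2.576×10^-5 / 0.008406 = 3.06 mmol/kg

DIC = 3.06 mmol/kg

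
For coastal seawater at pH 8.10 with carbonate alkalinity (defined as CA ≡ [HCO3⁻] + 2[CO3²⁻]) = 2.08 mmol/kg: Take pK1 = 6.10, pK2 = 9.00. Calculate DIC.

CA = [HCO3⁻] + 2[CO3²⁻] = (α₁ + 2α₂)·DIC
At pH 8.10: [H⁺]/K1 = 10^-2.00 = 0.010000, K2/[H⁺] = 10^-0.90 = 0.12589
α₁ = 1/(1 + 0.010000 + 0.12589) = 1/1.1359 = 0.8804; α₂ = α₁·K2/[H⁺] = 0.1108
α₁ + 2α₂ = 1.1020
DIC = CA / (α₁ + 2α₂) = 2.08 / 1.1020 = 1.89 mmol/kg

DIC = 1.89 mmol/kg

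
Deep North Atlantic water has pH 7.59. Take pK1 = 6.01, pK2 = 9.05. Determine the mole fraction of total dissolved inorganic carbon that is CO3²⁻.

α₂ = 1 / (1 + [H⁺]/K2 + [H⁺]²/(K1K2)) = 1 / (1 + 10^+1.46 + 10^-0.12)
   = 1 / (1 + 28.840 + 0.75858) = 1/30.599 = 0.03268

α₂ = 0.0327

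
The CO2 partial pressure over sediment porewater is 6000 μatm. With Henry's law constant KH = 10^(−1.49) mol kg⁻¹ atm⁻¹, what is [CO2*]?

[CO2*] = 194 μmol/kg

KH = 10^(−1.49) = 3.236×10^-2 mol kg⁻¹ atm⁻¹
[CO2*] = KH · pCO2 = 3.236×10^-2 × 6000×10^-6 atm = 1.94×10^-4 mol/kg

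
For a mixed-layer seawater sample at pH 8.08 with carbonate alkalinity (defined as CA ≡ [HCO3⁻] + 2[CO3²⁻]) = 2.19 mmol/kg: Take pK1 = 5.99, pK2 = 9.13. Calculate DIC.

DIC = 2.04 mmol/kg

CA = [HCO3⁻] + 2[CO3²⁻] = (α₁ + 2α₂)·DIC
At pH 8.08: [H⁺]/K1 = 10^-2.09 = 0.0081283, K2/[H⁺] = 10^-1.05 = 0.089125
α₁ = 1/(1 + 0.0081283 + 0.089125) = 1/1.0973 = 0.9114; α₂ = α₁·K2/[H⁺] = 0.08123
α₁ + 2α₂ = 1.0738
DIC = CA / (α₁ + 2α₂) = 2.19 / 1.0738 = 2.04 mmol/kg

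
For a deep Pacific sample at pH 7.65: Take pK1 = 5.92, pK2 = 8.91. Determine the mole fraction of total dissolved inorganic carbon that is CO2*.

α₀ = 0.0173

α₀ = 1 / (1 + K1/[H⁺] + K1K2/[H⁺]²) = 1 / (1 + 10^+1.73 + 10^+0.47)
   = 1 / (1 + 53.703 + 2.9512) = 1/57.654 = 0.01734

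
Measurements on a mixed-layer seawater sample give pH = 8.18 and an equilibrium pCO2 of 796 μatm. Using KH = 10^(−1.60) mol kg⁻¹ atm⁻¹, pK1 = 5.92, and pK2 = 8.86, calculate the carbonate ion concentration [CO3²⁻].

[CO2*] = KH · pCO2 = 10^(−1.60) × 796×10^-6 = 1.999×10^-5 mol/kg
α₀ = 1/(1 + K1/[H⁺] + K1K2/[H⁺]²) = 1/(1 + 10^+2.26 + 10^+1.58) = 0.004525
DIC = [CO2*]/α₀ = 1.999×10^-5 / 0.004525 = 4.419 mmol/kg
[CO3²⁻] = α₂·DIC; α₂ = 0.1720, so [CO3²⁻] = 0.1720 × 4.419 = 0.760 mmol/kg

[CO3²⁻] = 0.760 mmol/kg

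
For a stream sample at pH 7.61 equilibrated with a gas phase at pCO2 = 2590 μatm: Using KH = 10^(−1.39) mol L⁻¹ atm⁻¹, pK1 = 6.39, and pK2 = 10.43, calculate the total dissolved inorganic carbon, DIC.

DIC = 1.86 mmol/L

[CO2*] = KH · pCO2 = 10^(−1.39) × 2590×10^-6 = 1.055×10^-4 mol/L
α₀ = 1/(1 + K1/[H⁺] + K1K2/[H⁺]²) = 1/(1 + 10^+1.22 + 10^-1.60) = 0.05675
DIC = [CO2*]/α₀ = 1.055×10^-4 / 0.05675 = 1.86 mmol/L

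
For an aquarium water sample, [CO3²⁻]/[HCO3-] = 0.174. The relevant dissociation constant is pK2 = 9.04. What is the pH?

From K2 = [H⁺][CO3²⁻]/[HCO3-]:  pH = pK2 + log₁₀([CO3²⁻]/[HCO3-])
log₁₀(0.174) = -0.759
pH = 9.04 + (-0.759) = 8.28

pH = 8.28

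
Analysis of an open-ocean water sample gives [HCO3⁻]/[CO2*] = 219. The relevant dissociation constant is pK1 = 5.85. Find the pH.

From K1 = [H⁺][HCO3⁻]/[CO2*]:  pH = pK1 + log₁₀([HCO3⁻]/[CO2*])
log₁₀(219) = +2.340
pH = 5.85 + (+2.340) = 8.19

pH = 8.19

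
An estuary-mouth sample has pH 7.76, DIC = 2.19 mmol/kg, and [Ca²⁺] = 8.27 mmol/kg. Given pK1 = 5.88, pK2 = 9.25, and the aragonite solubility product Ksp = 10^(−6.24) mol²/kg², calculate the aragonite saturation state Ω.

Ω = 0.974

α₂ = 1 / (1 + [H⁺]/K2 + [H⁺]²/(K1K2)) = 1 / (1 + 10^+1.49 + 10^-0.39)
   = 1 / (1 + 30.903 + 0.40738) = 1/32.310 = 0.03095
[CO3²⁻] = α₂ × DIC = 0.03095 × 2.19 = 0.06778 mmol/kg
Ksp = 10^(−6.24) = 5.754×10^-7
Ω = [Ca²⁺][CO3²⁻]/Ksp = (8.27×10^-3)(6.778×10^-5) / 5.754×10^-7 = 0.974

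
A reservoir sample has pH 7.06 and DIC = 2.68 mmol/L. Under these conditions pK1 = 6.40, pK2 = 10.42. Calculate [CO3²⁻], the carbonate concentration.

[CO3²⁻] = 0.960 μmol/L

α₂ = 1 / (1 + [H⁺]/K2 + [H⁺]²/(K1K2)) = 1 / (1 + 10^+3.36 + 10^+2.70)
   = 1 / (1 + 2290.9 + 501.19) = 1/2793.1 = 0.0003580
[CO3²⁻] = α₂ × DIC = 0.0003580 × 2.68 = 0.000960 mmol/L = 0.960 μmol/L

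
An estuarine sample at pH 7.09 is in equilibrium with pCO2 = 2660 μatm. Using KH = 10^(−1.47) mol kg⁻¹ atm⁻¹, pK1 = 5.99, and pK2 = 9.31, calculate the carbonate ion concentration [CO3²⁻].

[CO3²⁻] = 6.84 μmol/kg

[CO2*] = KH · pCO2 = 10^(−1.47) × 2660×10^-6 = 9.013×10^-5 mol/kg
α₀ = 1/(1 + K1/[H⁺] + K1K2/[H⁺]²) = 1/(1 + 10^+1.10 + 10^-1.12) = 0.07318
DIC = [CO2*]/α₀ = 9.013×10^-5 / 0.07318 = 1.232 mmol/kg
[CO3²⁻] = α₂·DIC; α₂ = 0.005551, so [CO3²⁻] = 0.005551 × 1.232 = 0.00684 mmol/kg = 6.84 μmol/kg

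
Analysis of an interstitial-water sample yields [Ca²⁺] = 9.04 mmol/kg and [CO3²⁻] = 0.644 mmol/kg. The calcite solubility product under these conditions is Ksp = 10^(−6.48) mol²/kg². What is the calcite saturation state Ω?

Ksp = 10^(−6.48) = 3.311×10^-7
Ω = [Ca²⁺][CO3²⁻]/Ksp = (9.04×10^-3)(0.644×10^-3) / 3.311×10^-7 = 17.6

Ω = 17.6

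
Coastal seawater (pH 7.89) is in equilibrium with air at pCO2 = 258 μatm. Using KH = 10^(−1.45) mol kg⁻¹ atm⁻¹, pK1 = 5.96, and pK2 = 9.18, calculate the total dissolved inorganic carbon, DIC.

[CO2*] = KH · pCO2 = 10^(−1.45) × 258×10^-6 = 9.154×10^-6 mol/kg
α₀ = 1/(1 + K1/[H⁺] + K1K2/[H⁺]²) = 1/(1 + 10^+1.93 + 10^+0.64) = 0.01105
DIC = [CO2*]/α₀ = 9.154×10^-6 / 0.01105 = 0.828 mmol/kg

DIC = 0.828 mmol/kg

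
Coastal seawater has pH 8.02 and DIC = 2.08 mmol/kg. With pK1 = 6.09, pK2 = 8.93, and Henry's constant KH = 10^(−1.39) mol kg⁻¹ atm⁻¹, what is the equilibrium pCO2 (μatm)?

pCO2 = 529 μatm

α₀ = 1 / (1 + K1/[H⁺] + K1K2/[H⁺]²) = 1 / (1 + 10^+1.93 + 10^+1.02)
   = 1 / (1 + 85.114 + 10.471) = 1/96.585 = 0.01035
[CO2*] = α₀ × DIC = 0.01035 × 2.08 = 0.02154 mmol/kg
pCO2 = [CO2*]/KH = 2.154×10^-5 / 4.074×10^-2 = 529 μatm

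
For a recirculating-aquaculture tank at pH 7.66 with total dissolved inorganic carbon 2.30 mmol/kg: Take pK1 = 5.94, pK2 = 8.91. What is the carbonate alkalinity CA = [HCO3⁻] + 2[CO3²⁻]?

CA = [HCO3⁻] + 2[CO3²⁻] = (α₁ + 2α₂)·DIC
At pH 7.66: [H⁺]/K1 = 10^-1.72 = 0.019055, K2/[H⁺] = 10^-1.25 = 0.056234
α₁ = 1/(1 + 0.019055 + 0.056234) = 1/1.0753 = 0.9300; α₂ = α₁·K2/[H⁺] = 0.05230
α₁ + 2α₂ = 1.0346
CA = 1.0346 × 2.30 = 2.38 mmol/kg

CA = 2.38 mmol/kg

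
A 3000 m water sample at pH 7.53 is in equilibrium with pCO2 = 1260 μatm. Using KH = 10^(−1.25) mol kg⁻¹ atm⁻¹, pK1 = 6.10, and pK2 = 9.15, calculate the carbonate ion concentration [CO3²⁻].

[CO3²⁻] = 0.0457 mmol/kg

[CO2*] = KH · pCO2 = 10^(−1.25) × 1260×10^-6 = 7.086×10^-5 mol/kg
α₀ = 1/(1 + K1/[H⁺] + K1K2/[H⁺]²) = 1/(1 + 10^+1.43 + 10^-0.19) = 0.03501
DIC = [CO2*]/α₀ = 7.086×10^-5 / 0.03501 = 2.024 mmol/kg
[CO3²⁻] = α₂·DIC; α₂ = 0.02261, so [CO3²⁻] = 0.02261 × 2.024 = 0.0457 mmol/kg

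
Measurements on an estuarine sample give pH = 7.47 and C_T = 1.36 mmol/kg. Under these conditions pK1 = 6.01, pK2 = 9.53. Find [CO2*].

[CO2*] = 0.0452 mmol/kg

α₀ = 1 / (1 + K1/[H⁺] + K1K2/[H⁺]²) = 1 / (1 + 10^+1.46 + 10^-0.60)
   = 1 / (1 + 28.840 + 0.25119) = 1/30.092 = 0.03323
[CO2*] = α₀ × DIC = 0.03323 × 1.36 = 0.0452 mmol/kg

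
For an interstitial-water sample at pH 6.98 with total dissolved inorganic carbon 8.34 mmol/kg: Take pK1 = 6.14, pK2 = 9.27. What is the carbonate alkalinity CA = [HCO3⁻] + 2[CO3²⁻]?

CA = [HCO3⁻] + 2[CO3²⁻] = (α₁ + 2α₂)·DIC
At pH 6.98: [H⁺]/K1 = 10^-0.84 = 0.14454, K2/[H⁺] = 10^-2.29 = 0.0051286
α₁ = 1/(1 + 0.14454 + 0.0051286) = 1/1.1497 = 0.8698; α₂ = α₁·K2/[H⁺] = 0.004461
α₁ + 2α₂ = 0.8787
CA = 0.8787 × 8.34 = 7.33 mmol/kg

CA = 7.33 mmol/kg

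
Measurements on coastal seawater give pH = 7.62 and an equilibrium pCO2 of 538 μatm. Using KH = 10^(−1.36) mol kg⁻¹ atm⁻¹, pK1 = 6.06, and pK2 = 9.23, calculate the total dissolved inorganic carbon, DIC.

[CO2*] = KH · pCO2 = 10^(−1.36) × 538×10^-6 = 2.348×10^-5 mol/kg
α₀ = 1/(1 + K1/[H⁺] + K1K2/[H⁺]²) = 1/(1 + 10^+1.56 + 10^-0.05) = 0.02618
DIC = [CO2*]/α₀ = 2.348×10^-5 / 0.02618 = 0.897 mmol/kg

DIC = 0.897 mmol/kg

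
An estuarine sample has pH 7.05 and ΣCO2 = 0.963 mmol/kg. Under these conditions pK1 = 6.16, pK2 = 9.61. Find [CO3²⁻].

α₂ = 1 / (1 + [H⁺]/K2 + [H⁺]²/(K1K2)) = 1 / (1 + 10^+2.56 + 10^+1.67)
   = 1 / (1 + 363.08 + 46.774) = 1/410.85 = 0.002434
[CO3²⁻] = α₂ × DIC = 0.002434 × 0.963 = 0.00234 mmol/kg = 2.34 μmol/kg

[CO3²⁻] = 2.34 μmol/kg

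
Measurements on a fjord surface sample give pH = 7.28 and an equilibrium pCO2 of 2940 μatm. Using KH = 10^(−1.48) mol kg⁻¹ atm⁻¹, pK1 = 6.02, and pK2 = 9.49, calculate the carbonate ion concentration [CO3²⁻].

[CO3²⁻] = 10.9 μmol/kg

[CO2*] = KH · pCO2 = 10^(−1.48) × 2940×10^-6 = 9.735×10^-5 mol/kg
α₀ = 1/(1 + K1/[H⁺] + K1K2/[H⁺]²) = 1/(1 + 10^+1.26 + 10^-0.95) = 0.05179
DIC = [CO2*]/α₀ = 9.735×10^-5 / 0.05179 = 1.880 mmol/kg
[CO3²⁻] = α₂·DIC; α₂ = 0.005811, so [CO3²⁻] = 0.005811 × 1.880 = 0.0109 mmol/kg = 10.9 μmol/kg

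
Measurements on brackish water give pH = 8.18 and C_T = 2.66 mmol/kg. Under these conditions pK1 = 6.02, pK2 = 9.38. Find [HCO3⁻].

[HCO3⁻] = 2.49 mmol/kg

α₁ = 1 / (1 + [H⁺]/K1 + K2/[H⁺]) = 1 / (1 + 10^-2.16 + 10^-1.20)
   = 1 / (1 + 0.0069183 + 0.063096) = 1/1.0700 = 0.9346
[HCO3⁻] = α₁ × DIC = 0.9346 × 2.66 = 2.49 mmol/kg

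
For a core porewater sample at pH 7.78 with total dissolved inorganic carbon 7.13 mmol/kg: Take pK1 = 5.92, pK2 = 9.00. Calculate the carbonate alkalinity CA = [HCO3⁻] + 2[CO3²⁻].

CA = [HCO3⁻] + 2[CO3²⁻] = (α₁ + 2α₂)·DIC
At pH 7.78: [H⁺]/K1 = 10^-1.86 = 0.013804, K2/[H⁺] = 10^-1.22 = 0.060256
α₁ = 1/(1 + 0.013804 + 0.060256) = 1/1.0741 = 0.9310; α₂ = α₁·K2/[H⁺] = 0.05610
α₁ + 2α₂ = 1.0432
CA = 1.0432 × 7.13 = 7.44 mmol/kg

CA = 7.44 mmol/kg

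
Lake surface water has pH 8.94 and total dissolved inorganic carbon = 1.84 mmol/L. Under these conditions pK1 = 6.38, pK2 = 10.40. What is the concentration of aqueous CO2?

[CO2*] = 4.88 μmol/L

α₀ = 1 / (1 + K1/[H⁺] + K1K2/[H⁺]²) = 1 / (1 + 10^+2.56 + 10^+1.10)
   = 1 / (1 + 363.08 + 12.589) = 1/376.67 = 0.002655
[CO2*] = α₀ × DIC = 0.002655 × 1.84 = 0.00488 mmol/L = 4.88 μmol/L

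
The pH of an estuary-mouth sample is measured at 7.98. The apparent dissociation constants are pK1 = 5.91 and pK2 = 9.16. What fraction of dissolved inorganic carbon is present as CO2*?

α₀ = 1 / (1 + K1/[H⁺] + K1K2/[H⁺]²) = 1 / (1 + 10^+2.07 + 10^+0.89)
   = 1 / (1 + 117.49 + 7.7625) = 1/126.25 = 0.007921

α₀ = 0.00792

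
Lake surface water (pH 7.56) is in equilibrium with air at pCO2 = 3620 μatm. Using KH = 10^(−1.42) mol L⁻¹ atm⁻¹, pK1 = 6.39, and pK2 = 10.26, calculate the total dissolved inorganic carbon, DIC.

DIC = 2.18 mmol/L

[CO2*] = KH · pCO2 = 10^(−1.42) × 3620×10^-6 = 1.376×10^-4 mol/L
α₀ = 1/(1 + K1/[H⁺] + K1K2/[H⁺]²) = 1/(1 + 10^+1.17 + 10^-1.53) = 0.06321
DIC = [CO2*]/α₀ = 1.376×10^-4 / 0.06321 = 2.18 mmol/L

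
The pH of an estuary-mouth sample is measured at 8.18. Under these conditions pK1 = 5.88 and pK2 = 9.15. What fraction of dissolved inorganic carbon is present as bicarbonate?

α₁ = 1 / (1 + [H⁺]/K1 + K2/[H⁺]) = 1 / (1 + 10^-2.30 + 10^-0.97)
   = 1 / (1 + 0.0050119 + 0.10715) = 1/1.1122 = 0.8991

α₁ = 0.899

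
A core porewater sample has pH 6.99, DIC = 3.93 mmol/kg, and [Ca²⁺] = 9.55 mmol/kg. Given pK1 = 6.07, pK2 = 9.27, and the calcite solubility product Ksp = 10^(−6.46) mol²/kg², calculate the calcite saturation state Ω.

α₂ = 1 / (1 + [H⁺]/K2 + [H⁺]²/(K1K2)) = 1 / (1 + 10^+2.28 + 10^+1.36)
   = 1 / (1 + 190.55 + 22.909) = 1/214.45 = 0.004663
[CO3²⁻] = α₂ × DIC = 0.004663 × 3.93 = 0.01833 mmol/kg = 18.33 μmol/kg
Ksp = 10^(−6.46) = 3.467×10^-7
Ω = [Ca²⁺][CO3²⁻]/Ksp = (9.55×10^-3)(1.833×10^-5) / 3.467×10^-7 = 0.505

Ω = 0.505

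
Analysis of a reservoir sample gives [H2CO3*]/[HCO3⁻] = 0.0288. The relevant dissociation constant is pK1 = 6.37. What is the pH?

From K1 = [H⁺][HCO3⁻]/[H2CO3*]:  pH = pK1 − log₁₀([H2CO3*]/[HCO3⁻])
log₁₀(0.0288) = -1.541
pH = 6.37 − (-1.541) = 7.91

pH = 7.91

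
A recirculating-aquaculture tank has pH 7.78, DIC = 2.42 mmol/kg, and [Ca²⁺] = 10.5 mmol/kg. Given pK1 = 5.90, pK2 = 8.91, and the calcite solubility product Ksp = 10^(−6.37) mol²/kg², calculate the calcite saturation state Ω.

Ω = 4.06

α₂ = 1 / (1 + [H⁺]/K2 + [H⁺]²/(K1K2)) = 1 / (1 + 10^+1.13 + 10^-0.75)
   = 1 / (1 + 13.490 + 0.17783) = 1/14.667 = 0.06818
[CO3²⁻] = α₂ × DIC = 0.06818 × 2.42 = 0.1650 mmol/kg
Ksp = 10^(−6.37) = 4.266×10^-7
Ω = [Ca²⁺][CO3²⁻]/Ksp = (10.5×10^-3)(1.650×10^-4) / 4.266×10^-7 = 4.06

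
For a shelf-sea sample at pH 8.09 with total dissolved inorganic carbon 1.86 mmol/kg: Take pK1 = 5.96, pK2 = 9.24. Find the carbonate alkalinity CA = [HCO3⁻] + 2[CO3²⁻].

CA = 1.97 mmol/kg

CA = [HCO3⁻] + 2[CO3²⁻] = (α₁ + 2α₂)·DIC
At pH 8.09: [H⁺]/K1 = 10^-2.13 = 0.0074131, K2/[H⁺] = 10^-1.15 = 0.070795
α₁ = 1/(1 + 0.0074131 + 0.070795) = 1/1.0782 = 0.9275; α₂ = α₁·K2/[H⁺] = 0.06566
α₁ + 2α₂ = 1.0588
CA = 1.0588 × 1.86 = 1.97 mmol/kg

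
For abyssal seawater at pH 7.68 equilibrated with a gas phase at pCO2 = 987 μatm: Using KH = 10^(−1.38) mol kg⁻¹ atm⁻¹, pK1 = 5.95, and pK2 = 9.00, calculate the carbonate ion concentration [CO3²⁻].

[CO2*] = KH · pCO2 = 10^(−1.38) × 987×10^-6 = 4.115×10^-5 mol/kg
α₀ = 1/(1 + K1/[H⁺] + K1K2/[H⁺]²) = 1/(1 + 10^+1.73 + 10^+0.41) = 0.01746
DIC = [CO2*]/α₀ = 4.115×10^-5 / 0.01746 = 2.357 mmol/kg
[CO3²⁻] = α₂·DIC; α₂ = 0.04488, so [CO3²⁻] = 0.04488 × 2.357 = 0.106 mmol/kg

[CO3²⁻] = 0.106 mmol/kg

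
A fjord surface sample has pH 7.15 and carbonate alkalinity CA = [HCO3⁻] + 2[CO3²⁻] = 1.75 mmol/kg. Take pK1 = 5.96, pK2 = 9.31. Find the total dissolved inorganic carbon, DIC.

DIC = 1.85 mmol/kg

CA = [HCO3⁻] + 2[CO3²⁻] = (α₁ + 2α₂)·DIC
At pH 7.15: [H⁺]/K1 = 10^-1.19 = 0.064565, K2/[H⁺] = 10^-2.16 = 0.0069183
α₁ = 1/(1 + 0.064565 + 0.0069183) = 1/1.0715 = 0.9333; α₂ = α₁·K2/[H⁺] = 0.006457
α₁ + 2α₂ = 0.9462
DIC = CA / (α₁ + 2α₂) = 1.75 / 0.9462 = 1.85 mmol/kg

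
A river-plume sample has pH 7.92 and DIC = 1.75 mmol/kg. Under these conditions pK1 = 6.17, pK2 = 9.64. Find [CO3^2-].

[CO3²⁻] = 0.0322 mmol/kg

α₂ = 1 / (1 + [H⁺]/K2 + [H⁺]²/(K1K2)) = 1 / (1 + 10^+1.72 + 10^-0.03)
   = 1 / (1 + 52.481 + 0.93325) = 1/54.414 = 0.01838
[CO3²⁻] = α₂ × DIC = 0.01838 × 1.75 = 0.0322 mmol/kg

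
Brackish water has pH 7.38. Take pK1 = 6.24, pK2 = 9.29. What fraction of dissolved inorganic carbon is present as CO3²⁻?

α₂ = 0.0113

α₂ = 1 / (1 + [H⁺]/K2 + [H⁺]²/(K1K2)) = 1 / (1 + 10^+1.91 + 10^+0.77)
   = 1 / (1 + 81.283 + 5.8884) = 1/88.171 = 0.01134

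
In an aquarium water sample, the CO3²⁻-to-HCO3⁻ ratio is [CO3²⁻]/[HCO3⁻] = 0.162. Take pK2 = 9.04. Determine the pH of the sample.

From K2 = [H⁺][CO3²⁻]/[HCO3⁻]:  pH = pK2 + log₁₀([CO3²⁻]/[HCO3⁻])
log₁₀(0.162) = -0.790
pH = 9.04 + (-0.790) = 8.25

pH = 8.25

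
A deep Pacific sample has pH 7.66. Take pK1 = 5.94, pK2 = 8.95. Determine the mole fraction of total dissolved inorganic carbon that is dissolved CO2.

α₀ = 1 / (1 + K1/[H⁺] + K1K2/[H⁺]²) = 1 / (1 + 10^+1.72 + 10^+0.43)
   = 1 / (1 + 52.481 + 2.6915) = 1/56.172 = 0.01780

α₀ = 0.0178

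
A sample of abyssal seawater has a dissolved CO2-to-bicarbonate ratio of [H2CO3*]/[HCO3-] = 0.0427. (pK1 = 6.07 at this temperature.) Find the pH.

From K1 = [H⁺][HCO3-]/[H2CO3*]:  pH = pK1 − log₁₀([H2CO3*]/[HCO3-])
log₁₀(0.0427) = -1.370
pH = 6.07 − (-1.370) = 7.44

pH = 7.44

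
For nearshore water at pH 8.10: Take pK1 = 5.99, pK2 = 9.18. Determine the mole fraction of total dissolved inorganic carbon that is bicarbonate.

α₁ = 0.917

α₁ = 1 / (1 + [H⁺]/K1 + K2/[H⁺]) = 1 / (1 + 10^-2.11 + 10^-1.08)
   = 1 / (1 + 0.0077625 + 0.083176) = 1/1.0909 = 0.9166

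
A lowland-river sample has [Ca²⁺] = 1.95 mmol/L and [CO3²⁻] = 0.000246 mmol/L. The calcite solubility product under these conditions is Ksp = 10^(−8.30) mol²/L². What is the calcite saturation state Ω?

Ω = 0.0957

Ksp = 10^(−8.30) = 5.012×10^-9
Ω = [Ca²⁺][CO3²⁻]/Ksp = (1.95×10^-3)(0.000246×10^-3) / 5.012×10^-9 = 0.0957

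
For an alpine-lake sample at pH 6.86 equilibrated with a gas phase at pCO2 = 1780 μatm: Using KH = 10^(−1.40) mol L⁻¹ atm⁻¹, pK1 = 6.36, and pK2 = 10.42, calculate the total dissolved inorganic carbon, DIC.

DIC = 0.295 mmol/L

[CO2*] = KH · pCO2 = 10^(−1.40) × 1780×10^-6 = 7.086×10^-5 mol/L
α₀ = 1/(1 + K1/[H⁺] + K1K2/[H⁺]²) = 1/(1 + 10^+0.50 + 10^-3.06) = 0.2402
DIC = [CO2*]/α₀ = 7.086×10^-5 / 0.2402 = 0.295 mmol/L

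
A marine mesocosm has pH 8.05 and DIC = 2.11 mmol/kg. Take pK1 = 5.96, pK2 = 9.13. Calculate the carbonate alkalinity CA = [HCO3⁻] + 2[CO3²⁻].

CA = 2.26 mmol/kg

CA = [HCO3⁻] + 2[CO3²⁻] = (α₁ + 2α₂)·DIC
At pH 8.05: [H⁺]/K1 = 10^-2.09 = 0.0081283, K2/[H⁺] = 10^-1.08 = 0.083176
α₁ = 1/(1 + 0.0081283 + 0.083176) = 1/1.0913 = 0.9163; α₂ = α₁·K2/[H⁺] = 0.07622
α₁ + 2α₂ = 1.0688
CA = 1.0688 × 2.11 = 2.26 mmol/kg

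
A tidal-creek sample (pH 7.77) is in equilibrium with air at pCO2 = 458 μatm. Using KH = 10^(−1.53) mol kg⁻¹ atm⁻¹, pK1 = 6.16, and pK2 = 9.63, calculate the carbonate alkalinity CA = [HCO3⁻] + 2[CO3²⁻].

[CO2*] = KH · pCO2 = 10^(−1.53) × 458×10^-6 = 1.352×10^-5 mol/kg
α₀ = 1/(1 + K1/[H⁺] + K1K2/[H⁺]²) = 1/(1 + 10^+1.61 + 10^-0.25) = 0.02364
DIC = [CO2*]/α₀ = 1.352×10^-5 / 0.02364 = 0.5718 mmol/kg
CA = (α₁ + 2α₂)·DIC = (0.9631 + 2×0.01329) × 0.5718 = 0.566 mmol/kg

CA = 0.566 mmol/kg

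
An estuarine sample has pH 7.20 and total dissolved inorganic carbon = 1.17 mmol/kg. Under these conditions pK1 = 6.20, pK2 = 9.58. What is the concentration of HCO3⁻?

α₁ = 1 / (1 + [H⁺]/K1 + K2/[H⁺]) = 1 / (1 + 10^-1.00 + 10^-2.38)
   = 1 / (1 + 0.10000 + 0.0041687) = 1/1.1042 = 0.9057
[HCO3⁻] = α₁ × DIC = 0.9057 × 1.17 = 1.06 mmol/kg

[HCO3⁻] = 1.06 mmol/kg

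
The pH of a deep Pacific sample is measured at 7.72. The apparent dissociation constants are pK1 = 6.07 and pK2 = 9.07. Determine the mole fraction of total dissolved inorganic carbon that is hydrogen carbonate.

α₁ = 1 / (1 + [H⁺]/K1 + K2/[H⁺]) = 1 / (1 + 10^-1.65 + 10^-1.35)
   = 1 / (1 + 0.022387 + 0.044668) = 1/1.0671 = 0.9372

α₁ = 0.937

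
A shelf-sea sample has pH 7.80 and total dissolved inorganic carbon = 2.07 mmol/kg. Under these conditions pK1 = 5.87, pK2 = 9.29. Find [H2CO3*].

α₀ = 1 / (1 + K1/[H⁺] + K1K2/[H⁺]²) = 1 / (1 + 10^+1.93 + 10^+0.44)
   = 1 / (1 + 85.114 + 2.7542) = 1/88.868 = 0.01125
[CO2*] = α₀ × DIC = 0.01125 × 2.07 = 0.0233 mmol/kg

[CO2*] = 0.0233 mmol/kg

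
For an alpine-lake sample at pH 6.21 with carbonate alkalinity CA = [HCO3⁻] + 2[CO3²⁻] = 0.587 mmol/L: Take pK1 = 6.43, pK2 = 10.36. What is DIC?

DIC = 1.56 mmol/L

CA = [HCO3⁻] + 2[CO3²⁻] = (α₁ + 2α₂)·DIC
At pH 6.21: [H⁺]/K1 = 10^0.22 = 1.6596, K2/[H⁺] = 10^-4.15 = 7.0795×10^-5
α₁ = 1/(1 + 1.6596 + 7.0795×10^-5) = 1/2.6597 = 0.3760; α₂ = α₁·K2/[H⁺] = 2.662×10^-5
α₁ + 2α₂ = 0.3760
DIC = CA / (α₁ + 2α₂) = 0.587 / 0.3760 = 1.56 mmol/L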